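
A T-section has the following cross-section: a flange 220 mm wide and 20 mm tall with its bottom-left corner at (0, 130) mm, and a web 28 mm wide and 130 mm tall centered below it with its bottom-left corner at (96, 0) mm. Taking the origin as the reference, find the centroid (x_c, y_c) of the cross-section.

x_c = 110.00 mm, y_c = 106.04 mm

web: A = 28 × 130 = 3640.00, centroid at (110.00, 65.00).
flange: A = 220 × 20 = 4400.00, centroid at (110.00, 140.00).
ΣA = 8040.00 mm², ΣAx_c = 884400.00 mm³, ΣAy_c = 852600.00 mm³.
x_c = 884400.00/8040.00 = 110.00 mm; y_c = 852600.00/8040.00 = 106.04 mm.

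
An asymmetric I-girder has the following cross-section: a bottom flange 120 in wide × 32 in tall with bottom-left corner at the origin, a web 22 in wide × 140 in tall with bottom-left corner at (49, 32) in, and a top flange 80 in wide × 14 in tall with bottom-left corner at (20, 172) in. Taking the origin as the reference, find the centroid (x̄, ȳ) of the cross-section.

Part | A | x̄ᵢ | ȳᵢ | A·x̄ᵢ | A·ȳᵢ
bottom flange | 3840.00 | 60.00 | 16.00 | 230400.00 | 61440.00
web | 3080.00 | 60.00 | 102.00 | 184800.00 | 314160.00
top flange | 1120.00 | 60.00 | 179.00 | 67200.00 | 200480.00
Σ | 8040.00 |  |  | 482400.00 | 576080.00
x̄ = 482400.00 / 8040.00 = 60.00 in
ȳ = 576080.00 / 8040.00 = 71.65 in

x̄ = 60.00 in, ȳ = 71.65 in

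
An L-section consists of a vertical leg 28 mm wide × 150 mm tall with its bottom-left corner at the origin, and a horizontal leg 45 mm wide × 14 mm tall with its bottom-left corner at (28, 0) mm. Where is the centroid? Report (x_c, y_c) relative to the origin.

x_c = 18.76 mm, y_c = 66.13 mm

vertical leg: A = 28 × 150 = 4200.00, centroid at (14.00, 75.00).
horizontal leg: A = 45 × 14 = 630.00, centroid at (50.50, 7.00).
ΣA = 4830.00 mm², ΣAx_c = 90615.00 mm³, ΣAy_c = 319410.00 mm³.
x_c = 90615.00/4830.00 = 18.76 mm; y_c = 319410.00/4830.00 = 66.13 mm.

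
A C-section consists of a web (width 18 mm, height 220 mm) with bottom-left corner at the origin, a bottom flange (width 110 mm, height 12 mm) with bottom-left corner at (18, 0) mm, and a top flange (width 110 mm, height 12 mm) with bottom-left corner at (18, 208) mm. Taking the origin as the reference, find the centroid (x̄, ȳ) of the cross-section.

x̄ = 34.60 mm, ȳ = 110.00 mm

Part | A | x̄ᵢ | ȳᵢ | A·x̄ᵢ | A·ȳᵢ
web | 3960.00 | 9.00 | 110.00 | 35640.00 | 435600.00
bottom flange | 1320.00 | 73.00 | 6.00 | 96360.00 | 7920.00
top flange | 1320.00 | 73.00 | 214.00 | 96360.00 | 282480.00
Σ | 6600.00 |  |  | 228360.00 | 726000.00
x̄ = 228360.00 / 6600.00 = 34.60 mm
ȳ = 726000.00 / 6600.00 = 110.00 mm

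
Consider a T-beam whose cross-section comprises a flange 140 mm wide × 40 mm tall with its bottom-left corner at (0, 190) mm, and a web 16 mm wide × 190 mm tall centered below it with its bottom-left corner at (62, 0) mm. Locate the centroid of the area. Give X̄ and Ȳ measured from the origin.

X̄ = 70.00 mm, Ȳ = 169.54 mm

web: A = 16 × 190 = 3040.00, centroid at (70.00, 95.00).
flange: A = 140 × 40 = 5600.00, centroid at (70.00, 210.00).
ΣA = 8640.00 mm²
ΣAX̄ = (3040.00)(70.00) + (5600.00)(70.00) = 604800.00 mm³
ΣAȲ = (3040.00)(95.00) + (5600.00)(210.00) = 1464800.00 mm³
X̄ = 604800.00 / 8640.00 = 70.00 mm
Ȳ = 1464800.00 / 8640.00 = 169.54 mm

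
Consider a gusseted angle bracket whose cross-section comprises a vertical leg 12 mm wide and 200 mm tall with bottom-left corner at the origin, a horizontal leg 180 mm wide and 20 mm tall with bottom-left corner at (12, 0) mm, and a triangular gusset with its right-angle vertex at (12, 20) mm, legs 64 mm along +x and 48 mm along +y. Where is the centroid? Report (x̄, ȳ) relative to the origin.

x̄ = 57.43 mm, ȳ = 43.96 mm

vertical leg: A = 12 × 200 = 2400.00, centroid at (6.00, 100.00).
horizontal leg: A = 180 × 20 = 3600.00, centroid at (102.00, 10.00).
gusset: A = ½·64·48 = 1536.00, centroid at (33.33, 36.00).
ΣA = 7536.00 mm², ΣAx̄ = 432800.00 mm³, ΣAȳ = 331296.00 mm³.
x̄ = 432800.00/7536.00 = 57.43 mm; ȳ = 331296.00/7536.00 = 43.96 mm.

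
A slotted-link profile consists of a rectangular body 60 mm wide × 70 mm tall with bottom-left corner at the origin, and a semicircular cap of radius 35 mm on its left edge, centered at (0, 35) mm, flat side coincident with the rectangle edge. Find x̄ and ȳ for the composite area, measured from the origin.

Part | A | x̄ᵢ | ȳᵢ | A·x̄ᵢ | A·ȳᵢ
rectangular body | 4200.00 | 30.00 | 35.00 | 126000.00 | 147000.00
semicircular end | 1924.23 | -14.85 | 35.00 | -28583.33 | 67347.89
Σ | 6124.23 |  |  | 97416.67 | 214347.89
x̄ = 97416.67 / 6124.23 = 15.91 mm
ȳ = 214347.89 / 6124.23 = 35.00 mm

x̄ = 15.91 mm, ȳ = 35.00 mm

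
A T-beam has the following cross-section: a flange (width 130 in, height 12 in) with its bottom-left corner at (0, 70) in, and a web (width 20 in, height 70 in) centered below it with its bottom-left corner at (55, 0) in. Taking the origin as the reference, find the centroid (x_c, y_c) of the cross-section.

x_c = 65.00 in, y_c = 56.61 in

Part | A | x̄ᵢ | ȳᵢ | A·x̄ᵢ | A·ȳᵢ
web | 1400.00 | 65.00 | 35.00 | 91000.00 | 49000.00
flange | 1560.00 | 65.00 | 76.00 | 101400.00 | 118560.00
Σ | 2960.00 |  |  | 192400.00 | 167560.00
x_c = 192400.00 / 2960.00 = 65.00 in
y_c = 167560.00 / 2960.00 = 56.61 in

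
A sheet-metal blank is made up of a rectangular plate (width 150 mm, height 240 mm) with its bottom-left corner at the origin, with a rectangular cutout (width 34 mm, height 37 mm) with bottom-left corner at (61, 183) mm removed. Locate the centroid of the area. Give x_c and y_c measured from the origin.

x_c = 74.89 mm, y_c = 117.05 mm

plate: A = 150 × 240 = 36000.00, centroid at (75.00, 120.00).
hole: A = −(34 × 37) = -1258.00, centroid at (78.00, 201.50).
ΣA = 34742.00 mm²
ΣAx_c = (36000.00)(75.00) + (-1258.00)(78.00) = 2601876.00 mm³
ΣAy_c = (36000.00)(120.00) + (-1258.00)(201.50) = 4066513.00 mm³
x_c = 2601876.00 / 34742.00 = 74.89 mm
y_c = 4066513.00 / 34742.00 = 117.05 mm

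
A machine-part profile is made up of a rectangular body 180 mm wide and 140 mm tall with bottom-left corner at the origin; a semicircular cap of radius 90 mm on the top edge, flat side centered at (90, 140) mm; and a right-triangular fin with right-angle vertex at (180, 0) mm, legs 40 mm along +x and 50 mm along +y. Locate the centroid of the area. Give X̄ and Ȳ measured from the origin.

X̄ = 92.65 mm, Ȳ = 104.00 mm

Part | A | x̄ᵢ | ȳᵢ | A·x̄ᵢ | A·ȳᵢ
rectangular body | 25200.00 | 90.00 | 70.00 | 2268000.00 | 1764000.00
semicircular top | 12723.45 | 90.00 | 178.20 | 1145110.52 | 2267283.03
triangular fin | 1000.00 | 193.33 | 16.67 | 193333.33 | 16666.67
Σ | 38923.45 |  |  | 3606443.86 | 4047949.70
X̄ = 3606443.86 / 38923.45 = 92.65 mm
Ȳ = 4047949.70 / 38923.45 = 104.00 mm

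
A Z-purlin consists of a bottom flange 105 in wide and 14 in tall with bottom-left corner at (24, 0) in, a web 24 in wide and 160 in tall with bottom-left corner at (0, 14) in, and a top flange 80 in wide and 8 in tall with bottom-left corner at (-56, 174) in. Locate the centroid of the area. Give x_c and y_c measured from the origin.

Part | A | x̄ᵢ | ȳᵢ | A·x̄ᵢ | A·ȳᵢ
bottom flange | 1470.00 | 76.50 | 7.00 | 112455.00 | 10290.00
web | 3840.00 | 12.00 | 94.00 | 46080.00 | 360960.00
top flange | 640.00 | -16.00 | 178.00 | -10240.00 | 113920.00
Σ | 5950.00 |  |  | 148295.00 | 485170.00
x_c = 148295.00 / 5950.00 = 24.92 in
y_c = 485170.00 / 5950.00 = 81.54 in

x_c = 24.92 in, y_c = 81.54 in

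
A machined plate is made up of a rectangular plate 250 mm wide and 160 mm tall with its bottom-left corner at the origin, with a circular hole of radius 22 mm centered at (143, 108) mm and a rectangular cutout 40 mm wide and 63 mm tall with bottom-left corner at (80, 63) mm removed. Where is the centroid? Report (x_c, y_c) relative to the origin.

x_c = 125.99 mm, y_c = 77.80 mm

plate: A = 250 × 160 = 40000.00, centroid at (125.00, 80.00).
hole 1: A = −π·22² = -1520.53, centroid at (143.00, 108.00).
hole 2: A = −(40 × 63) = -2520.00, centroid at (100.00, 94.50).
ΣA = 35959.47 mm²
ΣAx_c = (40000.00)(125.00) + (-1520.53)(143.00) + (-2520.00)(100.00) = 4530564.09 mm³
ΣAy_c = (40000.00)(80.00) + (-1520.53)(108.00) + (-2520.00)(94.50) = 2797642.67 mm³
x_c = 4530564.09 / 35959.47 = 125.99 mm
y_c = 2797642.67 / 35959.47 = 77.80 mm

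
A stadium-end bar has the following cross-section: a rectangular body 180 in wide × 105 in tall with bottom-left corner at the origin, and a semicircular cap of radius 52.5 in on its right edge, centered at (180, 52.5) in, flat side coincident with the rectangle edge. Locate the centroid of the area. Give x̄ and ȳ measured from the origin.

x̄ = 110.93 in, ȳ = 52.50 in

rectangular body: A = 180 × 105 = 18900.00, centroid at (90.00, 52.50).
semicircular end: A = ½π·52.5² = 4329.51, centroid at (202.28, 52.50).
ΣA = 23229.51 in², ΣAx̄ = 2576780.08 in³, ΣAȳ = 1219549.14 in³.
x̄ = 2576780.08/23229.51 = 110.93 in; ȳ = 1219549.14/23229.51 = 52.50 in.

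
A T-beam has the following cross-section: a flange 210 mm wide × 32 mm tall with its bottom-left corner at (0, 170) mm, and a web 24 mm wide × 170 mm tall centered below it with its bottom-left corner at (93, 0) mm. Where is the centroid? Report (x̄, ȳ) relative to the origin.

x̄ = 105.00 mm, ȳ = 147.84 mm

Part | A | x̄ᵢ | ȳᵢ | A·x̄ᵢ | A·ȳᵢ
web | 4080.00 | 105.00 | 85.00 | 428400.00 | 346800.00
flange | 6720.00 | 105.00 | 186.00 | 705600.00 | 1249920.00
Σ | 10800.00 |  |  | 1134000.00 | 1596720.00
x̄ = 1134000.00 / 10800.00 = 105.00 mm
ȳ = 1596720.00 / 10800.00 = 147.84 mm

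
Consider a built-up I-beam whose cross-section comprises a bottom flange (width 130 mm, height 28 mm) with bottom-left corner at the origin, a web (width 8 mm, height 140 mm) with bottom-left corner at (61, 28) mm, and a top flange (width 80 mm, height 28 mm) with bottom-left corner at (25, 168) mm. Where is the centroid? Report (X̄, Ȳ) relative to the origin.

X̄ = 65.00 mm, Ȳ = 81.20 mm

bottom flange: A = 130 × 28 = 3640.00, centroid at (65.00, 14.00).
web: A = 8 × 140 = 1120.00, centroid at (65.00, 98.00).
top flange: A = 80 × 28 = 2240.00, centroid at (65.00, 182.00).
ΣA = 7000.00 mm², ΣAX̄ = 455000.00 mm³, ΣAȲ = 568400.00 mm³.
X̄ = 455000.00/7000.00 = 65.00 mm; Ȳ = 568400.00/7000.00 = 81.20 mm.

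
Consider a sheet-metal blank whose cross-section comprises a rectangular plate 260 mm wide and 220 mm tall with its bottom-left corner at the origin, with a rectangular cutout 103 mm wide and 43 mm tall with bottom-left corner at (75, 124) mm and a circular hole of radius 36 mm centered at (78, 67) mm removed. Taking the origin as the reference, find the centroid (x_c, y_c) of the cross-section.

x_c = 134.67 mm, y_c = 110.37 mm

Part | A | x̄ᵢ | ȳᵢ | A·x̄ᵢ | A·ȳᵢ
plate | 57200.00 | 130.00 | 110.00 | 7436000.00 | 6292000.00
hole 1 | -4429.00 | 126.50 | 145.50 | -560268.50 | -644419.50
hole 2 | -4071.50 | 78.00 | 67.00 | -317577.32 | -272790.77
Σ | 48699.50 |  |  | 6558154.18 | 5374789.73
x_c = 6558154.18 / 48699.50 = 134.67 mm
y_c = 5374789.73 / 48699.50 = 110.37 mm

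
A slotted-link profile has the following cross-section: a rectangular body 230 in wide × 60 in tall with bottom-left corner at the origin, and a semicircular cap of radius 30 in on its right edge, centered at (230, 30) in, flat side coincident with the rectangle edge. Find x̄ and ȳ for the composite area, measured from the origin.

rectangular body: A = 230 × 60 = 13800.00, centroid at (115.00, 30.00).
semicircular end: A = ½π·30² = 1413.72, centroid at (242.73, 30.00).
ΣA = 15213.72 in²
ΣAx̄ = (13800.00)(115.00) + (1413.72)(242.73) = 1930154.84 in³
ΣAȳ = (13800.00)(30.00) + (1413.72)(30.00) = 456411.50 in³
x̄ = 1930154.84 / 15213.72 = 126.87 in
ȳ = 456411.50 / 15213.72 = 30.00 in

x̄ = 126.87 in, ȳ = 30.00 in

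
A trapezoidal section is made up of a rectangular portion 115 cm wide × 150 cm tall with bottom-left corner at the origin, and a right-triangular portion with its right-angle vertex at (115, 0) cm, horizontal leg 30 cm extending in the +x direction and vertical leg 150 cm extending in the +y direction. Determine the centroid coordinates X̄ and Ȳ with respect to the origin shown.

X̄ = 65.29 cm, Ȳ = 72.12 cm

Part | A | x̄ᵢ | ȳᵢ | A·x̄ᵢ | A·ȳᵢ
rectangular portion | 17250.00 | 57.50 | 75.00 | 991875.00 | 1293750.00
triangular portion | 2250.00 | 125.00 | 50.00 | 281250.00 | 112500.00
Σ | 19500.00 |  |  | 1273125.00 | 1406250.00
X̄ = 1273125.00 / 19500.00 = 65.29 cm
Ȳ = 1406250.00 / 19500.00 = 72.12 cm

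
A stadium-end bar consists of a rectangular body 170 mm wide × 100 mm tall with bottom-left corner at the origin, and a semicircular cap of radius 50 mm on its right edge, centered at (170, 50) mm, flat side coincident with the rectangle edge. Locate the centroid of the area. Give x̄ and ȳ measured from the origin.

Part | A | x̄ᵢ | ȳᵢ | A·x̄ᵢ | A·ȳᵢ
rectangular body | 17000.00 | 85.00 | 50.00 | 1445000.00 | 850000.00
semicircular end | 3926.99 | 191.22 | 50.00 | 750921.77 | 196349.54
Σ | 20926.99 |  |  | 2195921.77 | 1046349.54
x̄ = 2195921.77 / 20926.99 = 104.93 mm
ȳ = 1046349.54 / 20926.99 = 50.00 mm

x̄ = 104.93 mm, ȳ = 50.00 mm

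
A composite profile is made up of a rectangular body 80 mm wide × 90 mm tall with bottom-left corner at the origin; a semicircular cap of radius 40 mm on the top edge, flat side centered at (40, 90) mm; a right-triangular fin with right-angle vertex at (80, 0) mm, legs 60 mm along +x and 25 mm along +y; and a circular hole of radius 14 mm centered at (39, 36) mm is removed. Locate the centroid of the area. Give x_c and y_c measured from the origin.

rectangular body: A = 80 × 90 = 7200.00, centroid at (40.00, 45.00).
semicircular top: A = ½π·40² = 2513.27, centroid at (40.00, 106.98).
triangular fin: A = ½·60·25 = 750.00, centroid at (100.00, 8.33).
hole: A = −π·14² = -615.75, centroid at (39.00, 36.00).
ΣA = 9847.52 mm², ΣAx_c = 439516.63 mm³, ΣAy_c = 576944.26 mm³.
x_c = 439516.63/9847.52 = 44.63 mm; y_c = 576944.26/9847.52 = 58.59 mm.

x_c = 44.63 mm, y_c = 58.59 mm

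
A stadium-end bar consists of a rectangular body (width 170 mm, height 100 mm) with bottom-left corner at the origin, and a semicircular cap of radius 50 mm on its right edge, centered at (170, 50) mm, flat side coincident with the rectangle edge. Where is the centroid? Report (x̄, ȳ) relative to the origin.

Part | A | x̄ᵢ | ȳᵢ | A·x̄ᵢ | A·ȳᵢ
rectangular body | 17000.00 | 85.00 | 50.00 | 1445000.00 | 850000.00
semicircular end | 3926.99 | 191.22 | 50.00 | 750921.77 | 196349.54
Σ | 20926.99 |  |  | 2195921.77 | 1046349.54
x̄ = 2195921.77 / 20926.99 = 104.93 mm
ȳ = 1046349.54 / 20926.99 = 50.00 mm

x̄ = 104.93 mm, ȳ = 50.00 mm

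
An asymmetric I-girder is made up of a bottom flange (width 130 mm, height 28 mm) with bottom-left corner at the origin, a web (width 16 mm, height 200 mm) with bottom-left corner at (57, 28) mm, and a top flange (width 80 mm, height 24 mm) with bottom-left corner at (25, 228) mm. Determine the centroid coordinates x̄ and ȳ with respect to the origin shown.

x̄ = 65.00 mm, ȳ = 105.18 mm

bottom flange: A = 130 × 28 = 3640.00, centroid at (65.00, 14.00).
web: A = 16 × 200 = 3200.00, centroid at (65.00, 128.00).
top flange: A = 80 × 24 = 1920.00, centroid at (65.00, 240.00).
ΣA = 8760.00 mm²
ΣAx̄ = (3640.00)(65.00) + (3200.00)(65.00) + (1920.00)(65.00) = 569400.00 mm³
ΣAȳ = (3640.00)(14.00) + (3200.00)(128.00) + (1920.00)(240.00) = 921360.00 mm³
x̄ = 569400.00 / 8760.00 = 65.00 mm
ȳ = 921360.00 / 8760.00 = 105.18 mm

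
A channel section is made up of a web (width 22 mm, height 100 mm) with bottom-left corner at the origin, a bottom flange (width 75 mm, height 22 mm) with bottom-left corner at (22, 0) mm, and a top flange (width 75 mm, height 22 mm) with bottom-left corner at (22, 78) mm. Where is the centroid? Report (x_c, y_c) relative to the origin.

x_c = 40.10 mm, y_c = 50.00 mm

web: A = 22 × 100 = 2200.00, centroid at (11.00, 50.00).
bottom flange: A = 75 × 22 = 1650.00, centroid at (59.50, 11.00).
top flange: A = 75 × 22 = 1650.00, centroid at (59.50, 89.00).
ΣA = 5500.00 mm²
ΣAx_c = (2200.00)(11.00) + (1650.00)(59.50) + (1650.00)(59.50) = 220550.00 mm³
ΣAy_c = (2200.00)(50.00) + (1650.00)(11.00) + (1650.00)(89.00) = 275000.00 mm³
x_c = 220550.00 / 5500.00 = 40.10 mm
y_c = 275000.00 / 5500.00 = 50.00 mm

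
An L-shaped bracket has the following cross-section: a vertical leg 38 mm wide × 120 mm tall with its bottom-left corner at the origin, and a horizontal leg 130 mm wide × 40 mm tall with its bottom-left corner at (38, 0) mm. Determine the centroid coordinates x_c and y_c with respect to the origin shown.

Part | A | x̄ᵢ | ȳᵢ | A·x̄ᵢ | A·ȳᵢ
vertical leg | 4560.00 | 19.00 | 60.00 | 86640.00 | 273600.00
horizontal leg | 5200.00 | 103.00 | 20.00 | 535600.00 | 104000.00
Σ | 9760.00 |  |  | 622240.00 | 377600.00
x_c = 622240.00 / 9760.00 = 63.75 mm
y_c = 377600.00 / 9760.00 = 38.69 mm

x_c = 63.75 mm, y_c = 38.69 mm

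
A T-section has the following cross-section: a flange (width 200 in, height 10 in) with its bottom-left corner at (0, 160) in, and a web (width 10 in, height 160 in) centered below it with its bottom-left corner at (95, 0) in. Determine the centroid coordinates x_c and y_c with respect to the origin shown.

x_c = 100.00 in, y_c = 127.22 in

web: A = 10 × 160 = 1600.00, centroid at (100.00, 80.00).
flange: A = 200 × 10 = 2000.00, centroid at (100.00, 165.00).
ΣA = 3600.00 in², ΣAx_c = 360000.00 in³, ΣAy_c = 458000.00 in³.
x_c = 360000.00/3600.00 = 100.00 in; y_c = 458000.00/3600.00 = 127.22 in.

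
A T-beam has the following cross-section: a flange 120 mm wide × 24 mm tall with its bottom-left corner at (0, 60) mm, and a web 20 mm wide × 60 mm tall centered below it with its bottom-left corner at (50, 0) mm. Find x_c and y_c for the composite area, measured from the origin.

x_c = 60.00 mm, y_c = 59.65 mm

web: A = 20 × 60 = 1200.00, centroid at (60.00, 30.00).
flange: A = 120 × 24 = 2880.00, centroid at (60.00, 72.00).
ΣA = 4080.00 mm², ΣAx_c = 244800.00 mm³, ΣAy_c = 243360.00 mm³.
x_c = 244800.00/4080.00 = 60.00 mm; y_c = 243360.00/4080.00 = 59.65 mm.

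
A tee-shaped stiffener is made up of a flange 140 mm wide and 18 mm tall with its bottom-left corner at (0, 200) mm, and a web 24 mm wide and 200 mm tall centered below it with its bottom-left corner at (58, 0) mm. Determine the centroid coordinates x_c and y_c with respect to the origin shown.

web: A = 24 × 200 = 4800.00, centroid at (70.00, 100.00).
flange: A = 140 × 18 = 2520.00, centroid at (70.00, 209.00).
ΣA = 7320.00 mm², ΣAx_c = 512400.00 mm³, ΣAy_c = 1006680.00 mm³.
x_c = 512400.00/7320.00 = 70.00 mm; y_c = 1006680.00/7320.00 = 137.52 mm.

x_c = 70.00 mm, y_c = 137.52 mm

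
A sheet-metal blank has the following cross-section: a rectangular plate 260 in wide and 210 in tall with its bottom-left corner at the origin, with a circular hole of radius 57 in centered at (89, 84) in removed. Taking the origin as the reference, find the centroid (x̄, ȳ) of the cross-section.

Part | A | x̄ᵢ | ȳᵢ | A·x̄ᵢ | A·ȳᵢ
plate | 54600.00 | 130.00 | 105.00 | 7098000.00 | 5733000.00
hole | -10207.03 | 89.00 | 84.00 | -908426.07 | -857390.90
Σ | 44392.97 |  |  | 6189573.93 | 4875609.10
x̄ = 6189573.93 / 44392.97 = 139.43 in
ȳ = 4875609.10 / 44392.97 = 109.83 in

x̄ = 139.43 in, ȳ = 109.83 in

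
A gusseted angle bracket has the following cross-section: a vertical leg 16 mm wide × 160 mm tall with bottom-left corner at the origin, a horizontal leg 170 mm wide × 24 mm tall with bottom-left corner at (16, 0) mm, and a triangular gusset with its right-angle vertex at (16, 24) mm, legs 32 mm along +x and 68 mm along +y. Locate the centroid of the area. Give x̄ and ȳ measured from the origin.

Part | A | x̄ᵢ | ȳᵢ | A·x̄ᵢ | A·ȳᵢ
vertical leg | 2560.00 | 8.00 | 80.00 | 20480.00 | 204800.00
horizontal leg | 4080.00 | 101.00 | 12.00 | 412080.00 | 48960.00
gusset | 1088.00 | 26.67 | 46.67 | 29013.33 | 50773.33
Σ | 7728.00 |  |  | 461573.33 | 304533.33
x̄ = 461573.33 / 7728.00 = 59.73 mm
ȳ = 304533.33 / 7728.00 = 39.41 mm

x̄ = 59.73 mm, ȳ = 39.41 mm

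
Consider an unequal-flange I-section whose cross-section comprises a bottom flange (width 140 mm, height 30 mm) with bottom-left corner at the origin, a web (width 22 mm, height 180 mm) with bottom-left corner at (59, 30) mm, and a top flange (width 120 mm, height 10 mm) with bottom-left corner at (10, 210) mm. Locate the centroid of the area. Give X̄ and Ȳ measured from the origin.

X̄ = 70.00 mm, Ȳ = 85.06 mm

bottom flange: A = 140 × 30 = 4200.00, centroid at (70.00, 15.00).
web: A = 22 × 180 = 3960.00, centroid at (70.00, 120.00).
top flange: A = 120 × 10 = 1200.00, centroid at (70.00, 215.00).
ΣA = 9360.00 mm²
ΣAX̄ = (4200.00)(70.00) + (3960.00)(70.00) + (1200.00)(70.00) = 655200.00 mm³
ΣAȲ = (4200.00)(15.00) + (3960.00)(120.00) + (1200.00)(215.00) = 796200.00 mm³
X̄ = 655200.00 / 9360.00 = 70.00 mm
Ȳ = 796200.00 / 9360.00 = 85.06 mm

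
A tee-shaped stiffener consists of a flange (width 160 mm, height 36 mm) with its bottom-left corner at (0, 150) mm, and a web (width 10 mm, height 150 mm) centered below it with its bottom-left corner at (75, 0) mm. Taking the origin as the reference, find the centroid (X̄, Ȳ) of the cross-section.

Part | A | x̄ᵢ | ȳᵢ | A·x̄ᵢ | A·ȳᵢ
web | 1500.00 | 80.00 | 75.00 | 120000.00 | 112500.00
flange | 5760.00 | 80.00 | 168.00 | 460800.00 | 967680.00
Σ | 7260.00 |  |  | 580800.00 | 1080180.00
X̄ = 580800.00 / 7260.00 = 80.00 mm
Ȳ = 1080180.00 / 7260.00 = 148.79 mm

X̄ = 80.00 mm, Ȳ = 148.79 mm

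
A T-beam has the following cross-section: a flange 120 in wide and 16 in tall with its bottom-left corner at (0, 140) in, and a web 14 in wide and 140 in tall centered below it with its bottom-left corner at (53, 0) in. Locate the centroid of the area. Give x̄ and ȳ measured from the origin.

x̄ = 60.00 in, ȳ = 108.60 in

Part | A | x̄ᵢ | ȳᵢ | A·x̄ᵢ | A·ȳᵢ
web | 1960.00 | 60.00 | 70.00 | 117600.00 | 137200.00
flange | 1920.00 | 60.00 | 148.00 | 115200.00 | 284160.00
Σ | 3880.00 |  |  | 232800.00 | 421360.00
x̄ = 232800.00 / 3880.00 = 60.00 in
ȳ = 421360.00 / 3880.00 = 108.60 in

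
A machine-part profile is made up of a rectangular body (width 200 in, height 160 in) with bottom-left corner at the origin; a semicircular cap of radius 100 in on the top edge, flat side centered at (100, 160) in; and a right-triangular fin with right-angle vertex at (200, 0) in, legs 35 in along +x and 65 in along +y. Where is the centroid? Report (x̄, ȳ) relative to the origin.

x̄ = 102.60 in, ȳ = 118.02 in

rectangular body: A = 200 × 160 = 32000.00, centroid at (100.00, 80.00).
semicircular top: A = ½π·100² = 15707.96, centroid at (100.00, 202.44).
triangular fin: A = ½·35·65 = 1137.50, centroid at (211.67, 21.67).
ΣA = 48845.46 in²
ΣAx̄ = (32000.00)(100.00) + (15707.96)(100.00) + (1137.50)(211.67) = 5011567.16 in³
ΣAȳ = (32000.00)(80.00) + (15707.96)(202.44) + (1137.50)(21.67) = 5764586.62 in³
x̄ = 5011567.16 / 48845.46 = 102.60 in
ȳ = 5764586.62 / 48845.46 = 118.02 in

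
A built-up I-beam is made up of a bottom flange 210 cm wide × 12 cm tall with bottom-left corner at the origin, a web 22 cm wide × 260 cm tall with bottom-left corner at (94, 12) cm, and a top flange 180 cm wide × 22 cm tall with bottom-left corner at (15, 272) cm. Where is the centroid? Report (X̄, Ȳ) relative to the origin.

bottom flange: A = 210 × 12 = 2520.00, centroid at (105.00, 6.00).
web: A = 22 × 260 = 5720.00, centroid at (105.00, 142.00).
top flange: A = 180 × 22 = 3960.00, centroid at (105.00, 283.00).
ΣA = 12200.00 cm², ΣAX̄ = 1281000.00 cm³, ΣAȲ = 1948040.00 cm³.
X̄ = 1281000.00/12200.00 = 105.00 cm; Ȳ = 1948040.00/12200.00 = 159.68 cm.

X̄ = 105.00 cm, Ȳ = 159.68 cm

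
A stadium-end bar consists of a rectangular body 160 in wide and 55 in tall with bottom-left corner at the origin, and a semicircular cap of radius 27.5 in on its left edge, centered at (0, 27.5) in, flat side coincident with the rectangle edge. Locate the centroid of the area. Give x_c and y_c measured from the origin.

x_c = 69.10 in, y_c = 27.50 in

rectangular body: A = 160 × 55 = 8800.00, centroid at (80.00, 27.50).
semicircular end: A = ½π·27.5² = 1187.91, centroid at (-11.67, 27.50).
ΣA = 9987.91 in², ΣAx_c = 690135.42 in³, ΣAy_c = 274667.65 in³.
x_c = 690135.42/9987.91 = 69.10 in; y_c = 274667.65/9987.91 = 27.50 in.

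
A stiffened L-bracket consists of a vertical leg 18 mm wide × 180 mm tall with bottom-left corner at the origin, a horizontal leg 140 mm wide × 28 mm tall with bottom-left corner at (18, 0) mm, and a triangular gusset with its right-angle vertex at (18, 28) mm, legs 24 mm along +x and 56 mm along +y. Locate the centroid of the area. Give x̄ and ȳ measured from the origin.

x̄ = 50.00 mm, ȳ = 48.24 mm

Part | A | x̄ᵢ | ȳᵢ | A·x̄ᵢ | A·ȳᵢ
vertical leg | 3240.00 | 9.00 | 90.00 | 29160.00 | 291600.00
horizontal leg | 3920.00 | 88.00 | 14.00 | 344960.00 | 54880.00
gusset | 672.00 | 26.00 | 46.67 | 17472.00 | 31360.00
Σ | 7832.00 |  |  | 391592.00 | 377840.00
x̄ = 391592.00 / 7832.00 = 50.00 mm
ȳ = 377840.00 / 7832.00 = 48.24 mm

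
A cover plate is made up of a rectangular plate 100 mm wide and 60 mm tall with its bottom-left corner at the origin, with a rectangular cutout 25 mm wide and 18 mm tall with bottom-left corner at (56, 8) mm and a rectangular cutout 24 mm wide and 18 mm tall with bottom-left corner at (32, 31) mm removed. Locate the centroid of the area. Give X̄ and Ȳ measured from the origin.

plate: A = 100 × 60 = 6000.00, centroid at (50.00, 30.00).
hole 1: A = −(25 × 18) = -450.00, centroid at (68.50, 17.00).
hole 2: A = −(24 × 18) = -432.00, centroid at (44.00, 40.00).
ΣA = 5118.00 mm², ΣAX̄ = 250167.00 mm³, ΣAȲ = 155070.00 mm³.
X̄ = 250167.00/5118.00 = 48.88 mm; Ȳ = 155070.00/5118.00 = 30.30 mm.

X̄ = 48.88 mm, Ȳ = 30.30 mm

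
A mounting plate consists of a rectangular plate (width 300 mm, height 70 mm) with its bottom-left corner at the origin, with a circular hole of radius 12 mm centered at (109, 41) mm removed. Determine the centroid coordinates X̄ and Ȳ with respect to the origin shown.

X̄ = 150.90 mm, Ȳ = 34.87 mm

Part | A | x̄ᵢ | ȳᵢ | A·x̄ᵢ | A·ȳᵢ
plate | 21000.00 | 150.00 | 35.00 | 3150000.00 | 735000.00
hole | -452.39 | 109.00 | 41.00 | -49310.44 | -18547.96
Σ | 20547.61 |  |  | 3100689.56 | 716452.04
X̄ = 3100689.56 / 20547.61 = 150.90 mm
Ȳ = 716452.04 / 20547.61 = 34.87 mm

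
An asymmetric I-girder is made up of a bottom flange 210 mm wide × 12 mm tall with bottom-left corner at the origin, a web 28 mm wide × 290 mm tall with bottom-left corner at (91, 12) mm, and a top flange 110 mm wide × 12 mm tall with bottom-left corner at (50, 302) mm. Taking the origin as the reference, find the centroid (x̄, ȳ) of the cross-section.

x̄ = 105.00 mm, ȳ = 141.85 mm

bottom flange: A = 210 × 12 = 2520.00, centroid at (105.00, 6.00).
web: A = 28 × 290 = 8120.00, centroid at (105.00, 157.00).
top flange: A = 110 × 12 = 1320.00, centroid at (105.00, 308.00).
ΣA = 11960.00 mm², ΣAx̄ = 1255800.00 mm³, ΣAȳ = 1696520.00 mm³.
x̄ = 1255800.00/11960.00 = 105.00 mm; ȳ = 1696520.00/11960.00 = 141.85 mm.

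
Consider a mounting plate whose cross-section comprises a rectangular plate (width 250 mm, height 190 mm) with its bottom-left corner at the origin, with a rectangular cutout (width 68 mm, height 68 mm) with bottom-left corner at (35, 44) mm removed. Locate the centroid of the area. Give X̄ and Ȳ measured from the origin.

Part | A | x̄ᵢ | ȳᵢ | A·x̄ᵢ | A·ȳᵢ
plate | 47500.00 | 125.00 | 95.00 | 5937500.00 | 4512500.00
hole | -4624.00 | 69.00 | 78.00 | -319056.00 | -360672.00
Σ | 42876.00 |  |  | 5618444.00 | 4151828.00
X̄ = 5618444.00 / 42876.00 = 131.04 mm
Ȳ = 4151828.00 / 42876.00 = 96.83 mm

X̄ = 131.04 mm, Ȳ = 96.83 mm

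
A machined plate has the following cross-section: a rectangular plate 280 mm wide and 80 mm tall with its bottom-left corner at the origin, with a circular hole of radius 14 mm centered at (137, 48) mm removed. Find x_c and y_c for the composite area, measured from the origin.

x_c = 140.08 mm, y_c = 39.77 mm

plate: A = 280 × 80 = 22400.00, centroid at (140.00, 40.00).
hole: A = −π·14² = -615.75, centroid at (137.00, 48.00).
ΣA = 21784.25 mm²
ΣAx_c = (22400.00)(140.00) + (-615.75)(137.00) = 3051641.95 mm³
ΣAy_c = (22400.00)(40.00) + (-615.75)(48.00) = 866443.90 mm³
x_c = 3051641.95 / 21784.25 = 140.08 mm
y_c = 866443.90 / 21784.25 = 39.77 mm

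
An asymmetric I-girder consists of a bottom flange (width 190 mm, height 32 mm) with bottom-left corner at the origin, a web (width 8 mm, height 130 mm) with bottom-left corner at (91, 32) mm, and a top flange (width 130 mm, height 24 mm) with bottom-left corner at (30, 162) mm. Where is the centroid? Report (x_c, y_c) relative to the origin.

x_c = 95.00 mm, y_c = 72.37 mm

bottom flange: A = 190 × 32 = 6080.00, centroid at (95.00, 16.00).
web: A = 8 × 130 = 1040.00, centroid at (95.00, 97.00).
top flange: A = 130 × 24 = 3120.00, centroid at (95.00, 174.00).
ΣA = 10240.00 mm²
ΣAx_c = (6080.00)(95.00) + (1040.00)(95.00) + (3120.00)(95.00) = 972800.00 mm³
ΣAy_c = (6080.00)(16.00) + (1040.00)(97.00) + (3120.00)(174.00) = 741040.00 mm³
x_c = 972800.00 / 10240.00 = 95.00 mm
y_c = 741040.00 / 10240.00 = 72.37 mm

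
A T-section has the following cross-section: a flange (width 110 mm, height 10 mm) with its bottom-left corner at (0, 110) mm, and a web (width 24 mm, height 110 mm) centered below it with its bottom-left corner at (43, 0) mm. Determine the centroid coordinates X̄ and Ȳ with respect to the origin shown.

X̄ = 55.00 mm, Ȳ = 72.65 mm

Part | A | x̄ᵢ | ȳᵢ | A·x̄ᵢ | A·ȳᵢ
web | 2640.00 | 55.00 | 55.00 | 145200.00 | 145200.00
flange | 1100.00 | 55.00 | 115.00 | 60500.00 | 126500.00
Σ | 3740.00 |  |  | 205700.00 | 271700.00
X̄ = 205700.00 / 3740.00 = 55.00 mm
Ȳ = 271700.00 / 3740.00 = 72.65 mm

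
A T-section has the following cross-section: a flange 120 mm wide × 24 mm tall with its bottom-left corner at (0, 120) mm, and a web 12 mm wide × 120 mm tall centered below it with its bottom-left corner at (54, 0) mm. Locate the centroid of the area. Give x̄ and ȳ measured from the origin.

x̄ = 60.00 mm, ȳ = 108.00 mm

web: A = 12 × 120 = 1440.00, centroid at (60.00, 60.00).
flange: A = 120 × 24 = 2880.00, centroid at (60.00, 132.00).
ΣA = 4320.00 mm², ΣAx̄ = 259200.00 mm³, ΣAȳ = 466560.00 mm³.
x̄ = 259200.00/4320.00 = 60.00 mm; ȳ = 466560.00/4320.00 = 108.00 mm.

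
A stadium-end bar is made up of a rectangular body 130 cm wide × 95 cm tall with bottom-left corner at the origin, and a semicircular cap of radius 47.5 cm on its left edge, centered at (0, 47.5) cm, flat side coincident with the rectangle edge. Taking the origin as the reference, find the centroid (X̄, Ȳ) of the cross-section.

X̄ = 46.01 cm, Ȳ = 47.50 cm

Part | A | x̄ᵢ | ȳᵢ | A·x̄ᵢ | A·ȳᵢ
rectangular body | 12350.00 | 65.00 | 47.50 | 802750.00 | 586625.00
semicircular end | 3544.11 | -20.16 | 47.50 | -71447.92 | 168345.19
Σ | 15894.11 |  |  | 731302.08 | 754970.19
X̄ = 731302.08 / 15894.11 = 46.01 cm
Ȳ = 754970.19 / 15894.11 = 47.50 cm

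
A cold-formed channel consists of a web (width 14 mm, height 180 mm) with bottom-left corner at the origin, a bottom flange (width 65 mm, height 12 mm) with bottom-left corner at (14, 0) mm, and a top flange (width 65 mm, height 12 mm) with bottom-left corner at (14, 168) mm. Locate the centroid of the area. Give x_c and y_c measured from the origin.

x_c = 22.10 mm, y_c = 90.00 mm

web: A = 14 × 180 = 2520.00, centroid at (7.00, 90.00).
bottom flange: A = 65 × 12 = 780.00, centroid at (46.50, 6.00).
top flange: A = 65 × 12 = 780.00, centroid at (46.50, 174.00).
ΣA = 4080.00 mm², ΣAx_c = 90180.00 mm³, ΣAy_c = 367200.00 mm³.
x_c = 90180.00/4080.00 = 22.10 mm; y_c = 367200.00/4080.00 = 90.00 mm.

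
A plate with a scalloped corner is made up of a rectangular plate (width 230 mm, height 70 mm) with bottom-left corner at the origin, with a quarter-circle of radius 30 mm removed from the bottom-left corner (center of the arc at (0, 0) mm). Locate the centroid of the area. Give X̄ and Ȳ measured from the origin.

X̄ = 119.70 mm, Ȳ = 36.02 mm

plate: A = 230 × 70 = 16100.00, centroid at (115.00, 35.00).
removed quarter-circle: A = −¼π·30² = -706.86, centroid at (12.73, 12.73).
ΣA = 15393.14 mm²
ΣAX̄ = (16100.00)(115.00) + (-706.86)(12.73) = 1842500.00 mm³
ΣAȲ = (16100.00)(35.00) + (-706.86)(12.73) = 554500.00 mm³
X̄ = 1842500.00 / 15393.14 = 119.70 mm
Ȳ = 554500.00 / 15393.14 = 36.02 mm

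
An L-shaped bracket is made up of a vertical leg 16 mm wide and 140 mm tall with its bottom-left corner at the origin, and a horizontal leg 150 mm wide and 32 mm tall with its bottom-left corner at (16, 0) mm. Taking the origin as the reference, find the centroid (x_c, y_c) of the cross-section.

vertical leg: A = 16 × 140 = 2240.00, centroid at (8.00, 70.00).
horizontal leg: A = 150 × 32 = 4800.00, centroid at (91.00, 16.00).
ΣA = 7040.00 mm²
ΣAx_c = (2240.00)(8.00) + (4800.00)(91.00) = 454720.00 mm³
ΣAy_c = (2240.00)(70.00) + (4800.00)(16.00) = 233600.00 mm³
x_c = 454720.00 / 7040.00 = 64.59 mm
y_c = 233600.00 / 7040.00 = 33.18 mm

x_c = 64.59 mm, y_c = 33.18 mm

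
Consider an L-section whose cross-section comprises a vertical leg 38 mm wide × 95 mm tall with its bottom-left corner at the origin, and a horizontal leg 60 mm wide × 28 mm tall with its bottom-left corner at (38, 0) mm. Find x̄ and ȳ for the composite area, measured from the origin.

x̄ = 34.56 mm, ȳ = 36.86 mm

vertical leg: A = 38 × 95 = 3610.00, centroid at (19.00, 47.50).
horizontal leg: A = 60 × 28 = 1680.00, centroid at (68.00, 14.00).
ΣA = 5290.00 mm²
ΣAx̄ = (3610.00)(19.00) + (1680.00)(68.00) = 182830.00 mm³
ΣAȳ = (3610.00)(47.50) + (1680.00)(14.00) = 194995.00 mm³
x̄ = 182830.00 / 5290.00 = 34.56 mm
ȳ = 194995.00 / 5290.00 = 36.86 mm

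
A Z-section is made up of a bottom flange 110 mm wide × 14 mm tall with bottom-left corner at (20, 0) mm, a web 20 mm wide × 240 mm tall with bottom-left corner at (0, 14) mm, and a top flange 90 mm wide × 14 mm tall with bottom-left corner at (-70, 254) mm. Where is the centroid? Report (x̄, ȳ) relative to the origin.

x̄ = 17.37 mm, ȳ = 129.32 mm

Part | A | x̄ᵢ | ȳᵢ | A·x̄ᵢ | A·ȳᵢ
bottom flange | 1540.00 | 75.00 | 7.00 | 115500.00 | 10780.00
web | 4800.00 | 10.00 | 134.00 | 48000.00 | 643200.00
top flange | 1260.00 | -25.00 | 261.00 | -31500.00 | 328860.00
Σ | 7600.00 |  |  | 132000.00 | 982840.00
x̄ = 132000.00 / 7600.00 = 17.37 mm
ȳ = 982840.00 / 7600.00 = 129.32 mm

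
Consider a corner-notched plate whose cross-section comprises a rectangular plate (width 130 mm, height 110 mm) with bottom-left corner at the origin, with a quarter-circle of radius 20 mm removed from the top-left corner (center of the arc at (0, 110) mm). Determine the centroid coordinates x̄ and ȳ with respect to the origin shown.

plate: A = 130 × 110 = 14300.00, centroid at (65.00, 55.00).
removed quarter-circle: A = −¼π·20² = -314.16, centroid at (8.49, 101.51).
ΣA = 13985.84 mm², ΣAx̄ = 926833.33 mm³, ΣAȳ = 754609.15 mm³.
x̄ = 926833.33/13985.84 = 66.27 mm; ȳ = 754609.15/13985.84 = 53.96 mm.

x̄ = 66.27 mm, ȳ = 53.96 mm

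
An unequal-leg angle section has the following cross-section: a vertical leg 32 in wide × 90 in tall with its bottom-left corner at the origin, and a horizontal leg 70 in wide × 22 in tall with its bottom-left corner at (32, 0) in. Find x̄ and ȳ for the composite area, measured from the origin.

vertical leg: A = 32 × 90 = 2880.00, centroid at (16.00, 45.00).
horizontal leg: A = 70 × 22 = 1540.00, centroid at (67.00, 11.00).
ΣA = 4420.00 in², ΣAx̄ = 149260.00 in³, ΣAȳ = 146540.00 in³.
x̄ = 149260.00/4420.00 = 33.77 in; ȳ = 146540.00/4420.00 = 33.15 in.

x̄ = 33.77 in, ȳ = 33.15 in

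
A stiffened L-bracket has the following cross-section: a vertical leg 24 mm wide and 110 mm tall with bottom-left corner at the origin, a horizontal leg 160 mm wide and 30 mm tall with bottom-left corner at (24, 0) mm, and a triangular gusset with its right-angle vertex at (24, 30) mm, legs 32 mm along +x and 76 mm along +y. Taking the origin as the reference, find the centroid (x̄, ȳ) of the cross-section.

vertical leg: A = 24 × 110 = 2640.00, centroid at (12.00, 55.00).
horizontal leg: A = 160 × 30 = 4800.00, centroid at (104.00, 15.00).
gusset: A = ½·32·76 = 1216.00, centroid at (34.67, 55.33).
ΣA = 8656.00 mm²
ΣAx̄ = (2640.00)(12.00) + (4800.00)(104.00) + (1216.00)(34.67) = 573034.67 mm³
ΣAȳ = (2640.00)(55.00) + (4800.00)(15.00) + (1216.00)(55.33) = 284485.33 mm³
x̄ = 573034.67 / 8656.00 = 66.20 mm
ȳ = 284485.33 / 8656.00 = 32.87 mm

x̄ = 66.20 mm, ȳ = 32.87 mm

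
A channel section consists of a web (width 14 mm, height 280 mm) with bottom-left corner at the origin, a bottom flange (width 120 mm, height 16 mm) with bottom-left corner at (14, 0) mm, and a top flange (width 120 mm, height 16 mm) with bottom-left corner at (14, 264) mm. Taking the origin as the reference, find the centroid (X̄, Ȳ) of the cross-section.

X̄ = 40.15 mm, Ȳ = 140.00 mm

web: A = 14 × 280 = 3920.00, centroid at (7.00, 140.00).
bottom flange: A = 120 × 16 = 1920.00, centroid at (74.00, 8.00).
top flange: A = 120 × 16 = 1920.00, centroid at (74.00, 272.00).
ΣA = 7760.00 mm²
ΣAX̄ = (3920.00)(7.00) + (1920.00)(74.00) + (1920.00)(74.00) = 311600.00 mm³
ΣAȲ = (3920.00)(140.00) + (1920.00)(8.00) + (1920.00)(272.00) = 1086400.00 mm³
X̄ = 311600.00 / 7760.00 = 40.15 mm
Ȳ = 1086400.00 / 7760.00 = 140.00 mm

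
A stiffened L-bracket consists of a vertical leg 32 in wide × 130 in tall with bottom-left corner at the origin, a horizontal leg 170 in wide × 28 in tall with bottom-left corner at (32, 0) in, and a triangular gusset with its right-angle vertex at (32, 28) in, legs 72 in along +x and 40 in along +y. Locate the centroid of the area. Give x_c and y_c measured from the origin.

Part | A | x̄ᵢ | ȳᵢ | A·x̄ᵢ | A·ȳᵢ
vertical leg | 4160.00 | 16.00 | 65.00 | 66560.00 | 270400.00
horizontal leg | 4760.00 | 117.00 | 14.00 | 556920.00 | 66640.00
gusset | 1440.00 | 56.00 | 41.33 | 80640.00 | 59520.00
Σ | 10360.00 |  |  | 704120.00 | 396560.00
x_c = 704120.00 / 10360.00 = 67.97 in
y_c = 396560.00 / 10360.00 = 38.28 in

x_c = 67.97 in, y_c = 38.28 in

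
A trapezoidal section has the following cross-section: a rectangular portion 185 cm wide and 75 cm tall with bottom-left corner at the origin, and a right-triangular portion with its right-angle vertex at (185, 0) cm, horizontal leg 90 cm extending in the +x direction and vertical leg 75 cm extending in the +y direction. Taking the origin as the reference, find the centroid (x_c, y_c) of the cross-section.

Part | A | x̄ᵢ | ȳᵢ | A·x̄ᵢ | A·ȳᵢ
rectangular portion | 13875.00 | 92.50 | 37.50 | 1283437.50 | 520312.50
triangular portion | 3375.00 | 215.00 | 25.00 | 725625.00 | 84375.00
Σ | 17250.00 |  |  | 2009062.50 | 604687.50
x_c = 2009062.50 / 17250.00 = 116.47 cm
y_c = 604687.50 / 17250.00 = 35.05 cm

x_c = 116.47 cm, y_c = 35.05 cm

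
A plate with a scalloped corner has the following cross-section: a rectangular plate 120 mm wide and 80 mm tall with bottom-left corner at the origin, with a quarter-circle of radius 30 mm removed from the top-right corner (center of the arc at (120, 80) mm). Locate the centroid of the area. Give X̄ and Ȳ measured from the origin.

X̄ = 56.24 mm, Ȳ = 37.83 mm

plate: A = 120 × 80 = 9600.00, centroid at (60.00, 40.00).
removed quarter-circle: A = −¼π·30² = -706.86, centroid at (107.27, 67.27).
ΣA = 8893.14 mm²
ΣAX̄ = (9600.00)(60.00) + (-706.86)(107.27) = 500177.00 mm³
ΣAȲ = (9600.00)(40.00) + (-706.86)(67.27) = 336451.33 mm³
X̄ = 500177.00 / 8893.14 = 56.24 mm
Ȳ = 336451.33 / 8893.14 = 37.83 mm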